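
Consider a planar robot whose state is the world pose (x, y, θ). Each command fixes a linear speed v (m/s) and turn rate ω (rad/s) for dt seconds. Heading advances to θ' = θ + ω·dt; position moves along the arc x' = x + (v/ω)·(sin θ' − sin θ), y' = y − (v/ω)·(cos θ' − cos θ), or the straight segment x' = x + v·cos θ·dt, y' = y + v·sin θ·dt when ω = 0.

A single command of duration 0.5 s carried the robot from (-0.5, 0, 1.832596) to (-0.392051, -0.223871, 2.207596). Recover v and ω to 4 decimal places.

v = -0.5000, ω = 0.7500

Δθ = 2.207596 − 1.832596 = 0.375000
ω = Δθ/dt = 0.375000/0.5 = 0.7500
R = −Δy/(cos θ' − cos θ) = -0.6667
v = R·ω = -0.6667·0.7500 = -0.5000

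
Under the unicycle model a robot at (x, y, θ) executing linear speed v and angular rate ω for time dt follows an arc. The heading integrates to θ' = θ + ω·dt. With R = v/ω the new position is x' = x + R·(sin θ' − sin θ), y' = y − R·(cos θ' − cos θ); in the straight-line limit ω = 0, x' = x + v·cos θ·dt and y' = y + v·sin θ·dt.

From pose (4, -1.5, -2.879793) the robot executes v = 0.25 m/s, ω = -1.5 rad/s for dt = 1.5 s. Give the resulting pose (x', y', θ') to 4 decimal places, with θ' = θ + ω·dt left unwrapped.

(3.8045, -1.2714, -5.1298)

θ' = -2.8798 + -1.5·1.5 = -5.1298
R = v/ω = 0.25/-1.5 = -0.1667
x' = 4 + -0.1667·(sin -5.1298 − sin -2.8798) = 3.8045
y' = -1.5 − -0.1667·(cos -5.1298 − cos -2.8798) = -1.2714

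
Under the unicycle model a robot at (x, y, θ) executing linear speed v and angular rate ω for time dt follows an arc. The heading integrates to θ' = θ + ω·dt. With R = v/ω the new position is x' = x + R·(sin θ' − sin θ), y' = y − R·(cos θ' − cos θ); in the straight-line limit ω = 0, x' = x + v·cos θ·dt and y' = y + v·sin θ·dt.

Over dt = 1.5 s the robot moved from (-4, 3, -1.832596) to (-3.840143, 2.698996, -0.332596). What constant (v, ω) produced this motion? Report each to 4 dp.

Δθ = -0.332596 − -1.832596 = 1.500000
ω = Δθ/dt = 1.500000/1.5 = 1.0000
R = −Δy/(cos θ' − cos θ) = 0.2500
v = R·ω = 0.2500·1.0000 = 0.2500

v = 0.2500, ω = 1.0000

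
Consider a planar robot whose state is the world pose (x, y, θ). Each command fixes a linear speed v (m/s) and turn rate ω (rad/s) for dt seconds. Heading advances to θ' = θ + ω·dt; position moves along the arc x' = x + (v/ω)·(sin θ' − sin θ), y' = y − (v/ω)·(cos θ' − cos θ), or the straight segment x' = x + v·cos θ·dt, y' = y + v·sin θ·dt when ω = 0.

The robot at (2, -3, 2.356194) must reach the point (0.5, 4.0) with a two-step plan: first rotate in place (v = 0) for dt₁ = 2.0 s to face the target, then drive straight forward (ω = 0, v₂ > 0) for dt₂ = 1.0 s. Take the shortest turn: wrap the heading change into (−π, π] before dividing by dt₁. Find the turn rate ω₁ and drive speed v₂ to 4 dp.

ω₁ = -0.2872, v₂ = 7.1589

heading to target = atan2(4−-3, 0.5−2) = 1.7819
Δθ = wrap(1.7819 − 2.3562) = -0.5743; ω₁ = Δθ/dt₁ = -0.2872
distance = √((0.5−2)² + (4−-3)²) = 7.1589; v₂ = distance/dt₂ = 7.1589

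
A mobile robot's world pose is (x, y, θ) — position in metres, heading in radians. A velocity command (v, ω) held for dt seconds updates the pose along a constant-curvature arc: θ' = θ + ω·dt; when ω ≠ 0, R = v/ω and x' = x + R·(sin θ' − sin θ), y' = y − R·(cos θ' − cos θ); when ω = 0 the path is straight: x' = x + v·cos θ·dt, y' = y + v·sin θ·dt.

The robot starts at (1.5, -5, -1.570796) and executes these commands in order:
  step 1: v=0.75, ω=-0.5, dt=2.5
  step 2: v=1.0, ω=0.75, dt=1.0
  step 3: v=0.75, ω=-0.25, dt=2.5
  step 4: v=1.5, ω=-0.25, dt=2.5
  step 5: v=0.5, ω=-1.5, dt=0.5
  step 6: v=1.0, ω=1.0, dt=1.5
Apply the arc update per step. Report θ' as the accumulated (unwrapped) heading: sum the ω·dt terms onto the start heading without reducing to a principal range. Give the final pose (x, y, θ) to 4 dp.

(-6.8215, -8.4369, -2.5708)

step 1: θ'=-2.8208 (R=-1.5000) → pose (0.4730, -6.4235, -2.8208)
step 2: θ'=-2.0708 (R=1.3333) → pose (-0.2767, -7.0496, -2.0708)
step 3: θ'=-2.6958 (R=-3.0000) → pose (-1.6159, -8.3181, -2.6958)
step 4: θ'=-3.3208 (R=-6.0000) → pose (-5.2724, -8.8084, -3.3208)
step 5: θ'=-4.0708 (R=-0.3333) → pose (-5.4801, -8.6799, -4.0708)
step 6: θ'=-2.5708 (R=1.0000) → pose (-6.8215, -8.4369, -2.5708)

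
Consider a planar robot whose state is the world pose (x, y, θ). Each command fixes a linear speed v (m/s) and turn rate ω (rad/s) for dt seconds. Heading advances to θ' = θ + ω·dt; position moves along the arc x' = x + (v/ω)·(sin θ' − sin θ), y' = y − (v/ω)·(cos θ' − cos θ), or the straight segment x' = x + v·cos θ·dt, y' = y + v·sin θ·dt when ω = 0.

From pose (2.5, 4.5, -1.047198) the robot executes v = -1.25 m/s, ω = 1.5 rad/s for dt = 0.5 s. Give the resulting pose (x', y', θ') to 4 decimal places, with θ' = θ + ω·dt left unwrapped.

(2.0223, 4.8801, -0.2972)

θ' = -1.0472 + 1.5·0.5 = -0.2972
R = v/ω = -1.25/1.5 = -0.8333
x' = 2.5 + -0.8333·(sin -0.2972 − sin -1.0472) = 2.0223
y' = 4.5 − -0.8333·(cos -0.2972 − cos -1.0472) = 4.8801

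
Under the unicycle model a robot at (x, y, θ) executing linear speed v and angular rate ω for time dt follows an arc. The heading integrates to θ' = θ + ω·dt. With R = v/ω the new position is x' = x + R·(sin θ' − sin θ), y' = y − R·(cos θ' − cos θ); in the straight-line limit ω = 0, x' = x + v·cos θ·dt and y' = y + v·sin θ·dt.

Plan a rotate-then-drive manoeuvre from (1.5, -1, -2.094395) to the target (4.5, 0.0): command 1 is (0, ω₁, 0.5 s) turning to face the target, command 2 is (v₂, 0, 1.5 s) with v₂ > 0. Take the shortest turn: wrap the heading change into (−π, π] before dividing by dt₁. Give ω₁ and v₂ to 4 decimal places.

ω₁ = 4.8323, v₂ = 2.1082

heading to target = atan2(0−-1, 4.5−1.5) = 0.3218
Δθ = wrap(0.3218 − -2.0944) = 2.4161; ω₁ = Δθ/dt₁ = 4.8323
distance = √((4.5−1.5)² + (0−-1)²) = 3.1623; v₂ = distance/dt₂ = 2.1082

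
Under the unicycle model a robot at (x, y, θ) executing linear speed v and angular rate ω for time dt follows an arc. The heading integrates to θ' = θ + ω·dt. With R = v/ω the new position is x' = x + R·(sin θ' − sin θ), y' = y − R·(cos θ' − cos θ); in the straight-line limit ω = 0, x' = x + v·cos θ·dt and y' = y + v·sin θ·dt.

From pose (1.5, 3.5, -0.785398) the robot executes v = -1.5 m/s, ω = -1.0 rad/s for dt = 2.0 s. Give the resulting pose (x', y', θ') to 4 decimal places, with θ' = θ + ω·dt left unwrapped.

θ' = -0.7854 + -1.0·2.0 = -2.7854
R = v/ω = -1.5/-1.0 = 1.5000
x' = 1.5 + 1.5000·(sin -2.7854 − sin -0.7854) = 2.0376
y' = 3.5 − 1.5000·(cos -2.7854 − cos -0.7854) = 5.9665

(2.0376, 5.9665, -2.7854)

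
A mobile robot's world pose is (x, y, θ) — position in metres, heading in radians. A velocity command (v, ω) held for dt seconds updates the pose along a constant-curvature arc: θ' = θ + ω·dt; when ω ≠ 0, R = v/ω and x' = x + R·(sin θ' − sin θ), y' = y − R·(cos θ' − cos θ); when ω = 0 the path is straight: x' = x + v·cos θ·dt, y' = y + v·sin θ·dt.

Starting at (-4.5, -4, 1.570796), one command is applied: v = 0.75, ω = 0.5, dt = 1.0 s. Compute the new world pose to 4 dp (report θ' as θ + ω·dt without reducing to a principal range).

(-4.6836, -3.2809, 2.0708)

θ' = 1.5708 + 0.5·1.0 = 2.0708
R = v/ω = 0.75/0.5 = 1.5000
x' = -4.5 + 1.5000·(sin 2.0708 − sin 1.5708) = -4.6836
y' = -4 − 1.5000·(cos 2.0708 − cos 1.5708) = -3.2809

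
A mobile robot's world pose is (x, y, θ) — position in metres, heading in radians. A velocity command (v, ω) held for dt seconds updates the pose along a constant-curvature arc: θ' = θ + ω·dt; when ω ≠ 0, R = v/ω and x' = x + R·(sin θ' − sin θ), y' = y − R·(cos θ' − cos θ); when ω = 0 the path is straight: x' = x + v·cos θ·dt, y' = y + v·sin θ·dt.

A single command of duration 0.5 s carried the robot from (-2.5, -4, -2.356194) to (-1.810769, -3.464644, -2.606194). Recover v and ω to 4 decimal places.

v = -1.7500, ω = -0.5000

Δθ = -2.606194 − -2.356194 = -0.250000
ω = Δθ/dt = -0.250000/0.5 = -0.5000
R = Δx/(sin θ' − sin θ) = 3.5000
v = R·ω = 3.5000·-0.5000 = -1.7500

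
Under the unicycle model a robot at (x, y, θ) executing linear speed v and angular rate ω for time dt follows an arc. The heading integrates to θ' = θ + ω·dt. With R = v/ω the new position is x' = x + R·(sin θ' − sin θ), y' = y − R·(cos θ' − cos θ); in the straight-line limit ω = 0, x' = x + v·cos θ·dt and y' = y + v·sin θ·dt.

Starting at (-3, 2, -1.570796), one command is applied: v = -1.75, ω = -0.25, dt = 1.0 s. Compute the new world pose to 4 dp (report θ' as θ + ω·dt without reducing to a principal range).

θ' = -1.5708 + -0.25·1.0 = -1.8208
R = v/ω = -1.75/-0.25 = 7.0000
x' = -3 + 7.0000·(sin -1.8208 − sin -1.5708) = -2.7824
y' = 2 − 7.0000·(cos -1.8208 − cos -1.5708) = 3.7318

(-2.7824, 3.7318, -1.8208)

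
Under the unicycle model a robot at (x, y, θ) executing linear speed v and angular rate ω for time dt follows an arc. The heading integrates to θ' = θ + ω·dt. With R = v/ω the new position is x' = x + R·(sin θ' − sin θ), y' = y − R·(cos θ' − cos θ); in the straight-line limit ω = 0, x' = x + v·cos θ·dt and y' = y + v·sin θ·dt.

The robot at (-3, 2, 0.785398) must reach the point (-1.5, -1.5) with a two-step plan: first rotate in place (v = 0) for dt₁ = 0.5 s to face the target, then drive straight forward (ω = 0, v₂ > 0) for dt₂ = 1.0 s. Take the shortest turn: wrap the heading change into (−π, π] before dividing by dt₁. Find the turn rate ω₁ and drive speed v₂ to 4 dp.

ω₁ = -3.9026, v₂ = 3.8079

heading to target = atan2(-1.5−2, -1.5−-3) = -1.1659
Δθ = wrap(-1.1659 − 0.7854) = -1.9513; ω₁ = Δθ/dt₁ = -3.9026
distance = √((-1.5−-3)² + (-1.5−2)²) = 3.8079; v₂ = distance/dt₂ = 3.8079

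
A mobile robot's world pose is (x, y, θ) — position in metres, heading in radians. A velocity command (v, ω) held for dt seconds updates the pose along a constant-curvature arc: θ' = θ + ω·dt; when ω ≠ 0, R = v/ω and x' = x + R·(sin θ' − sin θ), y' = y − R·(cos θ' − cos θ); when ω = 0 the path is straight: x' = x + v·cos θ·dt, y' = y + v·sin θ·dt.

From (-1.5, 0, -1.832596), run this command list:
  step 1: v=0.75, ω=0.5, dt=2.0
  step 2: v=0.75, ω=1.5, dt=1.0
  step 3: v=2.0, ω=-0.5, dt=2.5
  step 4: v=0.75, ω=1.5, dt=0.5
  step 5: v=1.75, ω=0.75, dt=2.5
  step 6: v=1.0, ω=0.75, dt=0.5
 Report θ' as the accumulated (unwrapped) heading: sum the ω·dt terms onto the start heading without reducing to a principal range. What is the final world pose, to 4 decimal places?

step 1: θ'=-0.8326 (R=1.5000) → pose (-1.1606, -1.3977, -0.8326)
step 2: θ'=0.6674 (R=0.5000) → pose (-0.4813, -1.4539, 0.6674)
step 3: θ'=-0.5826 (R=-4.0000) → pose (4.1953, -1.2555, -0.5826)
step 4: θ'=0.1674 (R=0.5000) → pose (4.5537, -1.3310, 0.1674)
step 5: θ'=2.0424 (R=2.3333) → pose (6.2435, 2.0298, 2.0424)
step 6: θ'=2.4174 (R=1.3333) → pose (5.9391, 2.4228, 2.4174)

(5.9391, 2.4228, 2.4174)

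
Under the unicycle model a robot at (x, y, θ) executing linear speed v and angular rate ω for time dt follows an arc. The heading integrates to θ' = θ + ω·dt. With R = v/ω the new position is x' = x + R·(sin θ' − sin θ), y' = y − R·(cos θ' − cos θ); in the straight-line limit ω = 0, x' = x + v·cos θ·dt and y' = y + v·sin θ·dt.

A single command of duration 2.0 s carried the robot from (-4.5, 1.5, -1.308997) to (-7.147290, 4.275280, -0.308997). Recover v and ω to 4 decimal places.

Δθ = -0.308997 − -1.308997 = 1.000000
ω = Δθ/dt = 1.000000/2.0 = 0.5000
R = −Δy/(cos θ' − cos θ) = -4.0000
v = R·ω = -4.0000·0.5000 = -2.0000

v = -2.0000, ω = 0.5000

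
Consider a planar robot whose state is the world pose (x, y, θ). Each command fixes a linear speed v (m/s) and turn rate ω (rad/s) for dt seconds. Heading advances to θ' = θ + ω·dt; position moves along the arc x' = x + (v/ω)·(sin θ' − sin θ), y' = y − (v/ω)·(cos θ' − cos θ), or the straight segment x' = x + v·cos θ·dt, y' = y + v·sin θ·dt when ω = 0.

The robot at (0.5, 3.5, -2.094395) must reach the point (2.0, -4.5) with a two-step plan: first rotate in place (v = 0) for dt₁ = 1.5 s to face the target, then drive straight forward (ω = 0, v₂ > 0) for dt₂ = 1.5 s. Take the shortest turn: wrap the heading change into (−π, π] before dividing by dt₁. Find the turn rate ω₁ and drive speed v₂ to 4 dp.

ω₁ = 0.4726, v₂ = 5.4263

heading to target = atan2(-4.5−3.5, 2−0.5) = -1.3854
Δθ = wrap(-1.3854 − -2.0944) = 0.7089; ω₁ = Δθ/dt₁ = 0.4726
distance = √((2−0.5)² + (-4.5−3.5)²) = 8.1394; v₂ = distance/dt₂ = 5.4263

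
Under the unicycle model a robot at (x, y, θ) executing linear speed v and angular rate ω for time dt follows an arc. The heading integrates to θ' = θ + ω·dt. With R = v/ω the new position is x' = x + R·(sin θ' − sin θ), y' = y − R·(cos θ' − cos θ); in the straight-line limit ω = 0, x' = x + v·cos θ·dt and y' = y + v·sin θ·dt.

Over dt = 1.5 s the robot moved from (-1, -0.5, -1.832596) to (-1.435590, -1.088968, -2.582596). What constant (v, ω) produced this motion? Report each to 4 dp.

v = 0.5000, ω = -0.5000

Δθ = -2.582596 − -1.832596 = -0.750000
ω = Δθ/dt = -0.750000/1.5 = -0.5000
R = −Δy/(cos θ' − cos θ) = -1.0000
v = R·ω = -1.0000·-0.5000 = 0.5000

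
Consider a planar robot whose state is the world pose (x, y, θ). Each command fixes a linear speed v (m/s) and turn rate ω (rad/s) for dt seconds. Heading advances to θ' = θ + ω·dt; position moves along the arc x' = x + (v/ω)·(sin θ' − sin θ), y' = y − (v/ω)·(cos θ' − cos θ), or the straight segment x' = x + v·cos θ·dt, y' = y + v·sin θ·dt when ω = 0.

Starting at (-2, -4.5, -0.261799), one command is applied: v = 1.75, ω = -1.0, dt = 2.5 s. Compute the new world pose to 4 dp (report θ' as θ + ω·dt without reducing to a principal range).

θ' = -0.2618 + -1.0·2.5 = -2.7618
R = v/ω = 1.75/-1.0 = -1.7500
x' = -2 + -1.7500·(sin -2.7618 − sin -0.2618) = -1.8042
y' = -4.5 − -1.7500·(cos -2.7618 − cos -0.2618) = -7.8157

(-1.8042, -7.8157, -2.7618)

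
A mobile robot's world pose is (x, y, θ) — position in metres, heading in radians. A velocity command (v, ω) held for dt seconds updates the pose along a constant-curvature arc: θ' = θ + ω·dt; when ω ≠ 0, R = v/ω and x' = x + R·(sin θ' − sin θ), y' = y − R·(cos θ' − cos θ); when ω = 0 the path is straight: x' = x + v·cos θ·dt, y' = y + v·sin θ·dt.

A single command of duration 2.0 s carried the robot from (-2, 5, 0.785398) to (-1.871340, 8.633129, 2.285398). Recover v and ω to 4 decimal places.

v = 2.0000, ω = 0.7500

Δθ = 2.285398 − 0.785398 = 1.500000
ω = Δθ/dt = 1.500000/2.0 = 0.7500
R = −Δy/(cos θ' − cos θ) = 2.6667
v = R·ω = 2.6667·0.7500 = 2.0000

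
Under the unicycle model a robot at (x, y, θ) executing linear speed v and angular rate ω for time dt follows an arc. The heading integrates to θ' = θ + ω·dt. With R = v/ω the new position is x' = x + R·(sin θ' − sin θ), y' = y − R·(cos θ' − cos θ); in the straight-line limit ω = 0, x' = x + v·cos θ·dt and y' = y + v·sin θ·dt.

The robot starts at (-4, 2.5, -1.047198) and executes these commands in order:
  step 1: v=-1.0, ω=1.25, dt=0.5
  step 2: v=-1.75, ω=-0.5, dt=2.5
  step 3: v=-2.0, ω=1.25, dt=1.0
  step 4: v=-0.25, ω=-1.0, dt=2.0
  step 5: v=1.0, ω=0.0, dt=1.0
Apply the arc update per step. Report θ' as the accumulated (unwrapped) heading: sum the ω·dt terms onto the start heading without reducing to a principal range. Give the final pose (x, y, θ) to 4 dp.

step 1: θ'=-0.4222 (R=-0.8000) → pose (-4.3650, 2.8298, -0.4222)
step 2: θ'=-1.6722 (R=3.5000) → pose (-6.4128, 6.3767, -1.6722)
step 3: θ'=-0.4222 (R=-1.6000) → pose (-7.3490, 7.9982, -0.4222)
step 4: θ'=-2.4222 (R=0.2500) → pose (-7.4113, 8.4143, -2.4222)
step 5: θ'=-2.4222 (straight) → pose (-8.1635, 7.7554, -2.4222)

(-8.1635, 7.7554, -2.4222)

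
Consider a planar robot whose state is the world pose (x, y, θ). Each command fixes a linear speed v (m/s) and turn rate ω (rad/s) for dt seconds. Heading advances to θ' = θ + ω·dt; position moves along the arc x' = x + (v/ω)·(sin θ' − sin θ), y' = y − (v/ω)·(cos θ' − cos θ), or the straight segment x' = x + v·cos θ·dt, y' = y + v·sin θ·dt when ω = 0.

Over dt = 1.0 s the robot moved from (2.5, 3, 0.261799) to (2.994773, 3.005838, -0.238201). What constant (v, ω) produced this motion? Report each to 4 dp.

v = 0.5000, ω = -0.5000

Δθ = -0.238201 − 0.261799 = -0.500000
ω = Δθ/dt = -0.500000/1.0 = -0.5000
R = Δx/(sin θ' − sin θ) = -1.0000
v = R·ω = -1.0000·-0.5000 = 0.5000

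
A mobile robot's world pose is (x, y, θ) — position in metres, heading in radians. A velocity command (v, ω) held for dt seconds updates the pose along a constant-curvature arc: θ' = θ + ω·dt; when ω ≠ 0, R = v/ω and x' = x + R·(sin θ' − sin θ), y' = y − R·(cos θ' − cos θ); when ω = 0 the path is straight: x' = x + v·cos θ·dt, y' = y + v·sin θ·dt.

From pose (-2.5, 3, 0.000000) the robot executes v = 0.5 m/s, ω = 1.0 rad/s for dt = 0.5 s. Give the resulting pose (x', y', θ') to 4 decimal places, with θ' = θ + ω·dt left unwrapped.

θ' = 0.0000 + 1.0·0.5 = 0.5000
R = v/ω = 0.5/1.0 = 0.5000
x' = -2.5 + 0.5000·(sin 0.5000 − sin 0.0000) = -2.2603
y' = 3 − 0.5000·(cos 0.5000 − cos 0.0000) = 3.0612

(-2.2603, 3.0612, 0.5000)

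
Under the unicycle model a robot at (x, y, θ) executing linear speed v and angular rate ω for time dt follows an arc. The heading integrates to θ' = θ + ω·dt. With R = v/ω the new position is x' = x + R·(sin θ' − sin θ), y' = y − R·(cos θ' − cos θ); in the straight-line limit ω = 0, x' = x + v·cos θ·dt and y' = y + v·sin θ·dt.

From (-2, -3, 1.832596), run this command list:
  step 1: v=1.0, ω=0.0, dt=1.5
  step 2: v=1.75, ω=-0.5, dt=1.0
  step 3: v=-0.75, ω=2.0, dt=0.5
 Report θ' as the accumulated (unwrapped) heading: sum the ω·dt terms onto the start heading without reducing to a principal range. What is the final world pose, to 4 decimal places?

(-2.3156, -0.1667, 2.3326)

step 1: θ'=1.8326 (straight) → pose (-2.3882, -1.5511, 1.8326)
step 2: θ'=1.3326 (R=-3.5000) → pose (-2.4087, 0.1806, 1.3326)
step 3: θ'=2.3326 (R=-0.3750) → pose (-2.3156, -0.1667, 2.3326)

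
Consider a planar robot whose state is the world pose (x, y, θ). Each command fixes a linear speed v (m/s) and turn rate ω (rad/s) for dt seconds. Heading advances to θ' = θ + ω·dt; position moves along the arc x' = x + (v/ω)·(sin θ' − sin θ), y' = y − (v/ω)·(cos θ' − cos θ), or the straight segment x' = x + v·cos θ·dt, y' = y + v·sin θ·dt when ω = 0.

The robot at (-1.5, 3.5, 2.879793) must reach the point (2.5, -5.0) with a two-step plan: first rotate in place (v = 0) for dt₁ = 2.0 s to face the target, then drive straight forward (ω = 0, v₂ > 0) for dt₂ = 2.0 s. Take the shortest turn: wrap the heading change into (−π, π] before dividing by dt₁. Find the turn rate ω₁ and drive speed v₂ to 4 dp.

heading to target = atan2(-5−3.5, 2.5−-1.5) = -1.1310
Δθ = wrap(-1.1310 − 2.8798) = 2.2724; ω₁ = Δθ/dt₁ = 1.1362
distance = √((2.5−-1.5)² + (-5−3.5)²) = 9.3941; v₂ = distance/dt₂ = 4.6971

ω₁ = 1.1362, v₂ = 4.6971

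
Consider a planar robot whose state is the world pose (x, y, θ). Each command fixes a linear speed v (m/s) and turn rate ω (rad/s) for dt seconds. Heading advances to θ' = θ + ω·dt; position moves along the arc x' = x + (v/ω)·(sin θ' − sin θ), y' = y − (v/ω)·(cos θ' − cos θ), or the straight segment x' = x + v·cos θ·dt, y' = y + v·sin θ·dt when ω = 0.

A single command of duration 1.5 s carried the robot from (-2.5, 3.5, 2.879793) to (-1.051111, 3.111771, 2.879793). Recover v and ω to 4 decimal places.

v = -1.0000, ω = 0.0000

Δθ = 2.879793 − 2.879793 = 0.000000
ω = Δθ/dt = 0.000000/1.5 = 0.0000
ω = 0 → v = (Δx·cos θ + Δy·sin θ)/dt = -1.0000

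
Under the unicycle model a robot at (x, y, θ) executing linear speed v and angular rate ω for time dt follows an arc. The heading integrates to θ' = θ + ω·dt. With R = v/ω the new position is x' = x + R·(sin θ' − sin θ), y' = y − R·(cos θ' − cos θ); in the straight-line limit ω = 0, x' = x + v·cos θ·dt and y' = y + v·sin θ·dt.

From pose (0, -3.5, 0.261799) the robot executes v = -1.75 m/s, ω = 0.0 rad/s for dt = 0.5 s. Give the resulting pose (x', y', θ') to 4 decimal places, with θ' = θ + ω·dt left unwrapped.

θ' = 0.2618 + 0.0·0.5 = 0.2618
ω = 0 → straight: x' = 0 + -1.75·cos(0.2618)·0.5 = -0.8452
y' = -3.5 + -1.75·sin(0.2618)·0.5 = -3.7265

(-0.8452, -3.7265, 0.2618)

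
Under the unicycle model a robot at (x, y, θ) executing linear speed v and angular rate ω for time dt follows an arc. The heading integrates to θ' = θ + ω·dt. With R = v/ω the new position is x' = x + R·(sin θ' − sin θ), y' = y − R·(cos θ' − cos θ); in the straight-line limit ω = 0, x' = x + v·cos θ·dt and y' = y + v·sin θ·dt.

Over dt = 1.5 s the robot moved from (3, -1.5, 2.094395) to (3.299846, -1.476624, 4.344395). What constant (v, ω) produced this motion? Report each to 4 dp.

v = -0.2500, ω = 1.5000

Δθ = 4.344395 − 2.094395 = 2.250000
ω = Δθ/dt = 2.250000/1.5 = 1.5000
R = Δx/(sin θ' − sin θ) = -0.1667
v = R·ω = -0.1667·1.5000 = -0.2500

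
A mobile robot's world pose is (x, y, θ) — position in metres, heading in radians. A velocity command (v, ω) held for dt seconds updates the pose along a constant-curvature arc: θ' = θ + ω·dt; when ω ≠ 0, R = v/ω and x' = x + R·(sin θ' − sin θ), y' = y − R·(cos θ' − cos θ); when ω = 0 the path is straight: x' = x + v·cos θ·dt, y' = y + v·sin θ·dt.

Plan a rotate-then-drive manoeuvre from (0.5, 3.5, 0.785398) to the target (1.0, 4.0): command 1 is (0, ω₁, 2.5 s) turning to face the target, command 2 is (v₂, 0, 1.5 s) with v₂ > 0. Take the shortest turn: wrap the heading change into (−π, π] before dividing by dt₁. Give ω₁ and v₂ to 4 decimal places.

ω₁ = 0.0000, v₂ = 0.4714

heading to target = atan2(4−3.5, 1−0.5) = 0.7854
Δθ = wrap(0.7854 − 0.7854) = 0.0000; ω₁ = Δθ/dt₁ = 0.0000
distance = √((1−0.5)² + (4−3.5)²) = 0.7071; v₂ = distance/dt₂ = 0.4714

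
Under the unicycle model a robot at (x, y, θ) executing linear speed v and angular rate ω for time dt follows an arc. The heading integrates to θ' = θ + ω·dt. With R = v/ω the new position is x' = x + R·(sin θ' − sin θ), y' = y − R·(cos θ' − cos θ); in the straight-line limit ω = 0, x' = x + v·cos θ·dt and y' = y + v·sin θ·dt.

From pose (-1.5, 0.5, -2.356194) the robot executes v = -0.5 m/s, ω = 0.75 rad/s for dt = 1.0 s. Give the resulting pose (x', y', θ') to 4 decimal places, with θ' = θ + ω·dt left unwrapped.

(-1.3052, 0.9478, -1.6062)

θ' = -2.3562 + 0.75·1.0 = -1.6062
R = v/ω = -0.5/0.75 = -0.6667
x' = -1.5 + -0.6667·(sin -1.6062 − sin -2.3562) = -1.3052
y' = 0.5 − -0.6667·(cos -1.6062 − cos -2.3562) = 0.9478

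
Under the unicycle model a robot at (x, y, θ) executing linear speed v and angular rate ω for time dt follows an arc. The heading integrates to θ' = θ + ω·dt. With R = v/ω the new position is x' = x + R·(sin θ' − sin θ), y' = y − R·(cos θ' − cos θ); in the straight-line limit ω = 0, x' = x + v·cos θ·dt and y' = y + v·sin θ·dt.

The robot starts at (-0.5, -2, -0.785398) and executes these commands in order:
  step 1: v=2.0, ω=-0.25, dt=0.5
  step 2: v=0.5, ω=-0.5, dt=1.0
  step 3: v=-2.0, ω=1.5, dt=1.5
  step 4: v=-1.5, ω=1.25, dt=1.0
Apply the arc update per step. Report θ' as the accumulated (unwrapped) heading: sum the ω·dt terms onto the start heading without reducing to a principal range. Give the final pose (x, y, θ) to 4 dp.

step 1: θ'=-0.9104 (R=-8.0000) → pose (0.1611, -2.7494, -0.9104)
step 2: θ'=-1.4104 (R=-1.0000) → pose (0.3585, -3.2031, -1.4104)
step 3: θ'=0.8396 (R=-1.3333) → pose (-1.9502, -2.5257, 0.8396)
step 4: θ'=2.0896 (R=-1.2000) → pose (-2.0990, -3.9220, 2.0896)

(-2.0990, -3.9220, 2.0896)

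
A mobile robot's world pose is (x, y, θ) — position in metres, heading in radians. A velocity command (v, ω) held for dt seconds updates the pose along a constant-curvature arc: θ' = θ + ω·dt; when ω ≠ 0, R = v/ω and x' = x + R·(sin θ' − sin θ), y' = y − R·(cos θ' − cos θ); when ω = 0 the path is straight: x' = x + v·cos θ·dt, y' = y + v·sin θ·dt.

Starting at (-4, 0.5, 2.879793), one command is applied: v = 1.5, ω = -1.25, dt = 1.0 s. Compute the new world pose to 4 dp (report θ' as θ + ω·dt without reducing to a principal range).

θ' = 2.8798 + -1.25·1.0 = 1.6298
R = v/ω = 1.5/-1.25 = -1.2000
x' = -4 + -1.2000·(sin 1.6298 − sin 2.8798) = -4.8873
y' = 0.5 − -1.2000·(cos 1.6298 − cos 2.8798) = 1.5884

(-4.8873, 1.5884, 1.6298)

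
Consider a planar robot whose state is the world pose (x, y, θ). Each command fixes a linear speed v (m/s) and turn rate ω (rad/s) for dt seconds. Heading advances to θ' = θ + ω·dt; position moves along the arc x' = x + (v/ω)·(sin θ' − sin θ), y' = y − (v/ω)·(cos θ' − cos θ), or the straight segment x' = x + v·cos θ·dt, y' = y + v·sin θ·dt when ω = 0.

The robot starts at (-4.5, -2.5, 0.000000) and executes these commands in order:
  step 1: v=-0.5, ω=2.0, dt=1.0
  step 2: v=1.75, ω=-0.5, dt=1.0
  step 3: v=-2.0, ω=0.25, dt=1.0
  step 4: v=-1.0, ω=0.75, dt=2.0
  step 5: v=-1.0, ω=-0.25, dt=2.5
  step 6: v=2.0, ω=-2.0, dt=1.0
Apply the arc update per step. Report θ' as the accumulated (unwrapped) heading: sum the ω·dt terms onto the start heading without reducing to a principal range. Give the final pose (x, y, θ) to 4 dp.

(-1.1544, -3.0477, 0.6250)

step 1: θ'=2.0000 (R=-0.2500) → pose (-4.7273, -2.8540, 2.0000)
step 2: θ'=1.5000 (R=-3.5000) → pose (-5.0360, -1.1499, 1.5000)
step 3: θ'=1.7500 (R=-8.0000) → pose (-4.9279, -3.1418, 1.7500)
step 4: θ'=3.2500 (R=-1.3333) → pose (-3.4717, -4.2297, 3.2500)
step 5: θ'=2.6250 (R=4.0000) → pose (-1.0632, -4.7281, 2.6250)
step 6: θ'=0.6250 (R=-1.0000) → pose (-1.1544, -3.0477, 0.6250)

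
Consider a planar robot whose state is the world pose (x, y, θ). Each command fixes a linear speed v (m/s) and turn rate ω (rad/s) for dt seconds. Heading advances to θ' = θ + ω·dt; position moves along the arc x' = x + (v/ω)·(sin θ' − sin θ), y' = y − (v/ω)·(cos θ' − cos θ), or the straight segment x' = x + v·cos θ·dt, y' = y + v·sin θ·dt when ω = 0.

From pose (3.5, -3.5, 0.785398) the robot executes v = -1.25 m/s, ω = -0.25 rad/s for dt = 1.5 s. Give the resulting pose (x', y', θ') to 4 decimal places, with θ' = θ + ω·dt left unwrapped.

θ' = 0.7854 + -0.25·1.5 = 0.4104
R = v/ω = -1.25/-0.25 = 5.0000
x' = 3.5 + 5.0000·(sin 0.4104 − sin 0.7854) = 1.9593
y' = -3.5 − 5.0000·(cos 0.4104 − cos 0.7854) = -4.5493

(1.9593, -4.5493, 0.4104)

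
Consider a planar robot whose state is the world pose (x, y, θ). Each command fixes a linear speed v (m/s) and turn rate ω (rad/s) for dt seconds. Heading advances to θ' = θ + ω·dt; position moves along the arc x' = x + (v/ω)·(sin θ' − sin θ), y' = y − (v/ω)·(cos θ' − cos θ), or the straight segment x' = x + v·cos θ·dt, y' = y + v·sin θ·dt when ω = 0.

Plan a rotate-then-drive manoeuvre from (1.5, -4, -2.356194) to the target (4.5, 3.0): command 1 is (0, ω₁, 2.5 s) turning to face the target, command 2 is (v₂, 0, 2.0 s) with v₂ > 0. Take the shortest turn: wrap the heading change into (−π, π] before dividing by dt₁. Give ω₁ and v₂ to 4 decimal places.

heading to target = atan2(3−-4, 4.5−1.5) = 1.1659
Δθ = wrap(1.1659 − -2.3562) = -2.7611; ω₁ = Δθ/dt₁ = -1.1044
distance = √((4.5−1.5)² + (3−-4)²) = 7.6158; v₂ = distance/dt₂ = 3.8079

ω₁ = -1.1044, v₂ = 3.8079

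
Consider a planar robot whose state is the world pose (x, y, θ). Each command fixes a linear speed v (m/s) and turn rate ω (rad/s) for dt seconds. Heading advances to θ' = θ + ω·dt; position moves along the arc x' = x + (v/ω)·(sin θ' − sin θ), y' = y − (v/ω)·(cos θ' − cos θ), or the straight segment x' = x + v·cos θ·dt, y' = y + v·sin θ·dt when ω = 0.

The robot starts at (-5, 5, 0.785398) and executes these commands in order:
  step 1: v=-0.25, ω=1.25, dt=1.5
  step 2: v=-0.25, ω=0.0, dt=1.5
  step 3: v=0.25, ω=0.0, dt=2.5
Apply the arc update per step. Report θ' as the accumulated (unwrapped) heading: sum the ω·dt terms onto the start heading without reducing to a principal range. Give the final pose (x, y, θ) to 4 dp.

(-5.1728, 4.7970, 2.6604)

step 1: θ'=2.6604 (R=-0.2000) → pose (-4.9511, 4.6813, 2.6604)
step 2: θ'=2.6604 (straight) → pose (-4.6187, 4.5077, 2.6604)
step 3: θ'=2.6604 (straight) → pose (-5.1728, 4.7970, 2.6604)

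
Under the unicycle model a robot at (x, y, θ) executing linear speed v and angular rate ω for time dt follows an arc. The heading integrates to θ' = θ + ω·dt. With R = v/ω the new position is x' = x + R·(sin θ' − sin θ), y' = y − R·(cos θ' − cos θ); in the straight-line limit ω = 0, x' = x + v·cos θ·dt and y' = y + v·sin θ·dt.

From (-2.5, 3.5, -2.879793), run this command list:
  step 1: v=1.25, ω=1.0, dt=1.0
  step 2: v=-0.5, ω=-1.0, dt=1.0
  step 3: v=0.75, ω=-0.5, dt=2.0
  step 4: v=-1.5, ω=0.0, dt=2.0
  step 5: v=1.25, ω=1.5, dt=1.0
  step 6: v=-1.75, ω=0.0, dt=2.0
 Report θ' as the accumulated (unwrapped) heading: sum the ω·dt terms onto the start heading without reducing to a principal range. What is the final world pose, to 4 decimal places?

step 1: θ'=-1.8798 (R=1.2500) → pose (-3.3673, 2.6727, -1.8798)
step 2: θ'=-2.8798 (R=0.5000) → pose (-3.0204, 3.0036, -2.8798)
step 3: θ'=-3.8798 (R=-1.5000) → pose (-4.4180, 3.3430, -3.8798)
step 4: θ'=-3.8798 (straight) → pose (-2.1990, 1.3241, -3.8798)
step 5: θ'=-2.3798 (R=0.8333) → pose (-3.3350, 1.3107, -2.3798)
step 6: θ'=-2.3798 (straight) → pose (-0.8024, 3.7265, -2.3798)

(-0.8024, 3.7265, -2.3798)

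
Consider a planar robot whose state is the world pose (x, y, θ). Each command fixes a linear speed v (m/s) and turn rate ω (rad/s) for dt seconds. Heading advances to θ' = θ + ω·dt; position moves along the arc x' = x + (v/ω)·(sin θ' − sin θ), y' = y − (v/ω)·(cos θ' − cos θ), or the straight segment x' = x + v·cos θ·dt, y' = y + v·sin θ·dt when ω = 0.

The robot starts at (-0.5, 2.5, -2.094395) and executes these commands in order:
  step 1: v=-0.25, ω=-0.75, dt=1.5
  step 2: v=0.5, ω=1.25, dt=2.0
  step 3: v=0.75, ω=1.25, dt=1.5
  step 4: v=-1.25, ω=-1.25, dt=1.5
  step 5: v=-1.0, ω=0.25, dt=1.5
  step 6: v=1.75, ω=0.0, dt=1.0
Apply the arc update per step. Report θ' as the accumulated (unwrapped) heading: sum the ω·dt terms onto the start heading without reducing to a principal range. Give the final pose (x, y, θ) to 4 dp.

step 1: θ'=-3.2194 (R=0.3333) → pose (-0.1854, 2.6657, -3.2194)
step 2: θ'=-0.7194 (R=0.4000) → pose (-0.4801, 1.9660, -0.7194)
step 3: θ'=1.1556 (R=0.6000) → pose (0.4643, 2.1753, 1.1556)
step 4: θ'=-0.7194 (R=1.0000) → pose (-1.1097, 1.8265, -0.7194)
step 5: θ'=-0.3444 (R=-4.0000) → pose (-2.3949, 2.5828, -0.3444)
step 6: θ'=-0.3444 (straight) → pose (-0.7476, 1.9919, -0.3444)

(-0.7476, 1.9919, -0.3444)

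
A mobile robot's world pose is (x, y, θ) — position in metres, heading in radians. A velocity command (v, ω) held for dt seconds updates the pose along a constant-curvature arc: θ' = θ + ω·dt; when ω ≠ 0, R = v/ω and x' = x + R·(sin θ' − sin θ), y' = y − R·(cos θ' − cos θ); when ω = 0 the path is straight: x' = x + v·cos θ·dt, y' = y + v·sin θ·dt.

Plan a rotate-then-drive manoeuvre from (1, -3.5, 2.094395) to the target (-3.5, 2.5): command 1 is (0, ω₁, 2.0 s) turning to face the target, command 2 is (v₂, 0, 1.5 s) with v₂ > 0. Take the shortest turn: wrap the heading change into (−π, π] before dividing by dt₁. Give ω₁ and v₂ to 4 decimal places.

ω₁ = 0.0600, v₂ = 5.0000

heading to target = atan2(2.5−-3.5, -3.5−1) = 2.2143
Δθ = wrap(2.2143 − 2.0944) = 0.1199; ω₁ = Δθ/dt₁ = 0.0600
distance = √((-3.5−1)² + (2.5−-3.5)²) = 7.5000; v₂ = distance/dt₂ = 5.0000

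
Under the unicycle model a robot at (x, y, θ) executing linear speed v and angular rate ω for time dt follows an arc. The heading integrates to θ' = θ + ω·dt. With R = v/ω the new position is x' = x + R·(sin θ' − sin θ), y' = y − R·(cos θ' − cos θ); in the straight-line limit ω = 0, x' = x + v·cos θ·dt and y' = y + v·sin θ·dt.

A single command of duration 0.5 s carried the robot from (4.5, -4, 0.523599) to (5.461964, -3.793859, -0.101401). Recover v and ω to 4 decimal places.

Δθ = -0.101401 − 0.523599 = -0.625000
ω = Δθ/dt = -0.625000/0.5 = -1.2500
R = Δx/(sin θ' − sin θ) = -1.6000
v = R·ω = -1.6000·-1.2500 = 2.0000

v = 2.0000, ω = -1.2500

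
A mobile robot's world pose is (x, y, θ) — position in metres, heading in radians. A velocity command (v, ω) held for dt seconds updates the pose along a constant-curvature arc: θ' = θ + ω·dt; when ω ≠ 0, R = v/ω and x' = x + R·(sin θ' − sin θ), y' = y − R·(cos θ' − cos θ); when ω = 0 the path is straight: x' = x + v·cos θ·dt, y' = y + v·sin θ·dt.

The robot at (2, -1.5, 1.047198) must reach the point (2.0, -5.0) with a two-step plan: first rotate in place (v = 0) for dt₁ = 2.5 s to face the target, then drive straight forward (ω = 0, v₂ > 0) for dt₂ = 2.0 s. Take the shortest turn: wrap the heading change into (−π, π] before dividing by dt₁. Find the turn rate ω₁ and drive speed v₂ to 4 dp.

ω₁ = -1.0472, v₂ = 1.7500

heading to target = atan2(-5−-1.5, 2−2) = -1.5708
Δθ = wrap(-1.5708 − 1.0472) = -2.6180; ω₁ = Δθ/dt₁ = -1.0472
distance = √((2−2)² + (-5−-1.5)²) = 3.5000; v₂ = distance/dt₂ = 1.7500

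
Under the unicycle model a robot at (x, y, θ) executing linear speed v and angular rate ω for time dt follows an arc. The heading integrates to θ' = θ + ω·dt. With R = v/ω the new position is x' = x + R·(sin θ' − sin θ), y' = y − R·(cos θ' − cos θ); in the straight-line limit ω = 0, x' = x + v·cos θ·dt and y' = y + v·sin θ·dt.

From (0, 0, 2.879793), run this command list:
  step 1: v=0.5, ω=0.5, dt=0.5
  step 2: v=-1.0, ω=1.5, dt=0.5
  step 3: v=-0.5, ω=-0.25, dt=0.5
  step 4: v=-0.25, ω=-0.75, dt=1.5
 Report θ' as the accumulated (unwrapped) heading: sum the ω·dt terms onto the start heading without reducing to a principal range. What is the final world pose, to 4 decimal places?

(0.7595, 0.3818, 2.6298)

step 1: θ'=3.1298 (R=1.0000) → pose (-0.2470, 0.0340, 3.1298)
step 2: θ'=3.8798 (R=-0.6667) → pose (0.2095, 0.2075, 3.8798)
step 3: θ'=3.7548 (R=2.0000) → pose (0.4044, 0.3638, 3.7548)
step 4: θ'=2.6298 (R=0.3333) → pose (0.7595, 0.3818, 2.6298)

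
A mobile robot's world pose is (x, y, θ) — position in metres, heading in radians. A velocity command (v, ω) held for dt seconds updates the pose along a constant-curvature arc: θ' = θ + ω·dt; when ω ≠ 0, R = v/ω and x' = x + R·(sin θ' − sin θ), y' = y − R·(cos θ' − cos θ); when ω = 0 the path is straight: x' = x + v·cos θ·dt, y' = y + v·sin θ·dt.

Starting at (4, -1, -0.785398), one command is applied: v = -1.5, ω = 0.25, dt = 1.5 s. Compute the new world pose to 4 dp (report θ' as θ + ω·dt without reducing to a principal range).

θ' = -0.7854 + 0.25·1.5 = -0.4104
R = v/ω = -1.5/0.25 = -6.0000
x' = 4 + -6.0000·(sin -0.4104 − sin -0.7854) = 2.1512
y' = -1 − -6.0000·(cos -0.4104 − cos -0.7854) = 0.2591

(2.1512, 0.2591, -0.4104)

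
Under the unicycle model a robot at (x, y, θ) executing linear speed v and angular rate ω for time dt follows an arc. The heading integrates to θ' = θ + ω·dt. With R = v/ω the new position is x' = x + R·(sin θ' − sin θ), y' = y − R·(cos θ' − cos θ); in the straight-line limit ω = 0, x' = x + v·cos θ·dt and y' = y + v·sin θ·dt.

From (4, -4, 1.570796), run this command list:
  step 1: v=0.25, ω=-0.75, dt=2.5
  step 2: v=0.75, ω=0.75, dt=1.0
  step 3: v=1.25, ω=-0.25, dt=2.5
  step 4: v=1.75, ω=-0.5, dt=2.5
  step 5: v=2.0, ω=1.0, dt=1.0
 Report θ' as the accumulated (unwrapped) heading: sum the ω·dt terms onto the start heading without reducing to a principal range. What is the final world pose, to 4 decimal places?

step 1: θ'=-0.3042 (R=-0.3333) → pose (4.4332, -3.6820, -0.3042)
step 2: θ'=0.4458 (R=1.0000) → pose (5.1639, -3.6302, 0.4458)
step 3: θ'=-0.1792 (R=-5.0000) → pose (8.2110, -3.2216, -0.1792)
step 4: θ'=-1.4292 (R=-3.5000) → pose (11.0521, -6.1716, -1.4292)
step 5: θ'=-0.4292 (R=2.0000) → pose (12.1998, -7.7079, -0.4292)

(12.1998, -7.7079, -0.4292)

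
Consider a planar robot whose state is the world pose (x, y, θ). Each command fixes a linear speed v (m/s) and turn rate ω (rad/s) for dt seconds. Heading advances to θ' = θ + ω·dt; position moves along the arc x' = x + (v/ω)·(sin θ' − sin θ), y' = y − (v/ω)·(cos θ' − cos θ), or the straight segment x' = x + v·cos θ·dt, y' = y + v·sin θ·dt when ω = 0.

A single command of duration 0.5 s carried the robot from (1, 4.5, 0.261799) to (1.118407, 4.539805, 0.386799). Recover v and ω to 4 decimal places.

Δθ = 0.386799 − 0.261799 = 0.125000
ω = Δθ/dt = 0.125000/0.5 = 0.2500
R = Δx/(sin θ' − sin θ) = 1.0000
v = R·ω = 1.0000·0.2500 = 0.2500

v = 0.2500, ω = 0.2500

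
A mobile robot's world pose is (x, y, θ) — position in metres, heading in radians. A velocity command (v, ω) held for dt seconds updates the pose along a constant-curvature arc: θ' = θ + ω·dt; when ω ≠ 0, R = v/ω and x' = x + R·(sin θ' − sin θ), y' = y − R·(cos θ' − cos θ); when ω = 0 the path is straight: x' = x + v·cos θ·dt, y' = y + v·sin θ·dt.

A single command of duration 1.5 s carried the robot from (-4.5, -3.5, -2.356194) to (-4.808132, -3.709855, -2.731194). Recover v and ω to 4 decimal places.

Δθ = -2.731194 − -2.356194 = -0.375000
ω = Δθ/dt = -0.375000/1.5 = -0.2500
R = Δx/(sin θ' − sin θ) = -1.0000
v = R·ω = -1.0000·-0.2500 = 0.2500

v = 0.2500, ω = -0.2500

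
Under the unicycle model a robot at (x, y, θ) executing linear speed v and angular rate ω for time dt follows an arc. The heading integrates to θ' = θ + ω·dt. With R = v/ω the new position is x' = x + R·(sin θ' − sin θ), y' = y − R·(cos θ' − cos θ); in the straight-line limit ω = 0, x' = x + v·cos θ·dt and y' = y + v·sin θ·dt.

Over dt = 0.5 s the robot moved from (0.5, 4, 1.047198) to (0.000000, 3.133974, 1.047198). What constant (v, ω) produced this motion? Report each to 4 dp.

v = -2.0000, ω = 0.0000

Δθ = 1.047198 − 1.047198 = 0.000000
ω = Δθ/dt = 0.000000/0.5 = 0.0000
ω = 0 → v = (Δx·cos θ + Δy·sin θ)/dt = -2.0000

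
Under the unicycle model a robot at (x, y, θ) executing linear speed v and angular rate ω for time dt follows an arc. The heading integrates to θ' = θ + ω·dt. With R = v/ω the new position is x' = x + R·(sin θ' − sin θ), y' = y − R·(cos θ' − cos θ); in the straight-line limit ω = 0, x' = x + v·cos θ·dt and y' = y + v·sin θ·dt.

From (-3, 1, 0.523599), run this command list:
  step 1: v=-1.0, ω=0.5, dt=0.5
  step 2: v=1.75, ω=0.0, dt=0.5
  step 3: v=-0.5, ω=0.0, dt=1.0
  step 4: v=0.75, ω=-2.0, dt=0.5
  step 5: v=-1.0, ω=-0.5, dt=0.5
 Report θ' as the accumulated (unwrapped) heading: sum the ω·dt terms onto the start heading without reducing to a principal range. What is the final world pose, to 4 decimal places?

step 1: θ'=0.7736 (R=-2.0000) → pose (-3.3974, 0.6988, 0.7736)
step 2: θ'=0.7736 (straight) → pose (-2.7715, 1.3101, 0.7736)
step 3: θ'=0.7736 (straight) → pose (-3.1292, 0.9608, 0.7736)
step 4: θ'=-0.2264 (R=-0.3750) → pose (-2.7830, 1.0579, -0.2264)
step 5: θ'=-0.4764 (R=2.0000) → pose (-3.2512, 1.2296, -0.4764)

(-3.2512, 1.2296, -0.4764)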